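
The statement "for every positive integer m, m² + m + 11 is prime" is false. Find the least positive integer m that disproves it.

We need the least positive integer m for which m² + m + 11 is not prime.
For m = 1, 2, 3, 4, 5, 6, 7, 8, 9 the conclusion holds.
m = 10: m² + m + 11 = 121 = 11 × 11, composite.
Hence m = 10 is a counterexample.

m = 10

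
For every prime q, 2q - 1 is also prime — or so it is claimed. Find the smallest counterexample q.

q = 5

We need the least prime q for which 2q - 1 is not prime.
q = 2: 2q - 1 = 3, prime.
q = 3: 2q - 1 = 5, prime.
q = 5: 2q - 1 = 9 = 3 × 3, not prime.
So q = 5 is the smallest counterexample.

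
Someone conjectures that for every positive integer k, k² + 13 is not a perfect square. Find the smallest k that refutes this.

Check each positive integer k in order until k² + 13 is a perfect square.
For k = 1, 2, 3, 4, 5 the conclusion holds.
k = 6: 6² + 13 = 49 = 7², a perfect square.
Thus k = 6 disproves the claim, and no smaller k works.

k = 6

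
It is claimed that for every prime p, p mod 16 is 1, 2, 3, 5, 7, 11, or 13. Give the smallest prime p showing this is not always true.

p = 31

Check each prime p in order until the claim fails.
For p = 2, 3, 5, 7, 11, 13, 17, 19, 23, 29 the conclusion holds.
p = 31: 31 mod 16 = 15 — not in {1, 2, 3, 5, 7, 11, 13}.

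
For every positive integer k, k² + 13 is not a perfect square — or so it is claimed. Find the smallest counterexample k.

k = 6

A counterexample is any positive integer k such that k² + 13 is a perfect square; we check each in order.
For k = 1, 2, 3, 4, 5 the conclusion holds.
k = 6: 6² + 13 = 49 = 7², a perfect square.
So k = 6 is the smallest counterexample.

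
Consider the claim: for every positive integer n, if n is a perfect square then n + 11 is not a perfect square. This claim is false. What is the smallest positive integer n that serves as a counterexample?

A counterexample is any positive integer n such that n is a perfect square but n + 11 is a perfect square; we check each in order.
n = 1: 1 + 11 = 12, not a perfect square.
n = 4: 4 + 11 = 15, not a perfect square.
n = 9: 9 + 11 = 20, not a perfect square.
n = 16: 16 + 11 = 27, not a perfect square.
n = 25: 25 = 5² and 25 + 11 = 36 = 6².
Hence n = 25 is a counterexample.

n = 25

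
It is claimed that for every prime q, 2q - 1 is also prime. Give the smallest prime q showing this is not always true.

A counterexample is any prime q such that 2q - 1 is not prime; we check each in order.
q = 2: 2q - 1 = 3, prime.
q = 3: 2q - 1 = 5, prime.
q = 5: 2q - 1 = 9 = 3 × 3, not prime.
Thus q = 5 disproves the claim, and no smaller q works.

q = 5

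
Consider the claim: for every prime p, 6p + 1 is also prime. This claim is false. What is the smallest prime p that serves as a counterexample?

We need the least prime p for which 6p + 1 is not prime.
p = 2: 6p + 1 = 13, prime.
p = 3: 6p + 1 = 19, prime.
p = 5: 6p + 1 = 31, prime.
p = 7: 6p + 1 = 43, prime.
p = 11: 6p + 1 = 67, prime.
p = 13: 6p + 1 = 79, prime.
p = 17: 6p + 1 = 103, prime.
p = 19: 6p + 1 = 115 = 5 × 23, not prime.

p = 19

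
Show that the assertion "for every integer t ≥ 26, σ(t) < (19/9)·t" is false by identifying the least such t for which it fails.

Check each integer t ≥ 26 in order until the claim fails.
t = 26: σ(26) = 42; 42 < 494/9.
t = 27: σ(27) = 40; 40 < 57.
t = 28: σ(28) = 56; 56 < 532/9.
t = 29: σ(29) = 30; 30 < 551/9.
t = 30: σ(30) = 72; 72 ≥ 190/3.

t = 30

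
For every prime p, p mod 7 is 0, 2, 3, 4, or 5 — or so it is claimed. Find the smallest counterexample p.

For p = 2, 3, 5, 7, 11 the conclusion holds.
p = 13: 13 mod 7 = 6 — not in {0, 2, 3, 4, 5}.

p = 13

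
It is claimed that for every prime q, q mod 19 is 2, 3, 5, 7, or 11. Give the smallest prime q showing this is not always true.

Check each prime q in order until the claim fails.
q = 2: 2 mod 19 = 2.
q = 3: 3 mod 19 = 3.
q = 5: 5 mod 19 = 5.
q = 7: 7 mod 19 = 7.
q = 11: 11 mod 19 = 11.
q = 13: 13 mod 19 = 13 — not in {2, 3, 5, 7, 11}.
Thus q = 13 disproves the claim, and no smaller q works.

q = 13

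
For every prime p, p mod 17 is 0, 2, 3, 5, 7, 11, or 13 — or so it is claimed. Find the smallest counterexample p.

Check each prime p in order until the claim fails.
p = 2: 2 mod 17 = 2.
p = 3: 3 mod 17 = 3.
p = 5: 5 mod 17 = 5.
p = 7: 7 mod 17 = 7.
p = 11: 11 mod 17 = 11.
p = 13: 13 mod 17 = 13.
p = 17: 17 mod 17 = 0.
p = 19: 19 mod 17 = 2.
p = 23: 23 mod 17 = 6 — not in {0, 2, 3, 5, 7, 11, 13}.
Hence p = 23 is a counterexample.

p = 23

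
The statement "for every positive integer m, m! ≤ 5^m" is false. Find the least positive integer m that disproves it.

m = 12

For m = 1, 2, 3, 4, …, 9, 10, 11 the conclusion holds.
m = 12: m! = 479001600 and 5^m = 244140625, so 479001600 > 244140625.
Thus m = 12 disproves the claim, and no smaller m works.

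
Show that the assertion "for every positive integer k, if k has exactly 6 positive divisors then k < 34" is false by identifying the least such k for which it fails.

k = 44

For k = 12, 18, 20, 28, 32 the conclusion holds.
k = 44: τ(44) = 6; 44 ≥ 34.
Hence k = 44 is a counterexample.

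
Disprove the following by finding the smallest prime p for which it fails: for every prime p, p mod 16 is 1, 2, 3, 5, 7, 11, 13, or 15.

p = 41

A counterexample is any prime p such that the claim fails; we check each in order.
For p = 2, 3, 5, 7, …, 29, 31, 37 the conclusion holds.
p = 41: 41 mod 16 = 9 — not in {1, 2, 3, 5, 7, 11, 13, 15}.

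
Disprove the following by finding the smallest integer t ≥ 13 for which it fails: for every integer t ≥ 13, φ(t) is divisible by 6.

t = 15

For t = 13, 14 the conclusion holds.
t = 15: φ(15) = 8; 8 mod 6 = 2.
So t = 15 is the smallest counterexample.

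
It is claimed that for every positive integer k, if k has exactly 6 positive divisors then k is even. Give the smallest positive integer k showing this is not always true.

k = 12: divisors of 12: 1, 2, 3, 4, 6, 12; 12 is even.
k = 18: divisors of 18: 1, 2, 3, 6, 9, 18; 18 is even.
k = 20: divisors of 20: 1, 2, 4, 5, 10, 20; 20 is even.
k = 28: divisors of 28: 1, 2, 4, 7, 14, 28; 28 is even.
k = 32: divisors of 32: 1, 2, 4, 8, 16, 32; 32 is even.
k = 44: divisors of 44: 1, 2, 4, 11, 22, 44; 44 is even.
k = 45: divisors of 45: 1, 3, 5, 9, 15, 45; 45 is odd.
Hence k = 45 is a counterexample.

k = 45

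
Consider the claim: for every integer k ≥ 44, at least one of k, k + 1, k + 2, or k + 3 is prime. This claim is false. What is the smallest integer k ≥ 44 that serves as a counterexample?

A counterexample is any integer k ≥ 44 such that k, k + 1, k + 2, k + 3 are all composite; we check each in order.
For k = 44, 45, 46, 47 the conclusion holds.
k = 48: 48 = 2 × 24; 49 = 7 × 7; 50 = 2 × 25; 51 = 3 × 17 — all composite.

k = 48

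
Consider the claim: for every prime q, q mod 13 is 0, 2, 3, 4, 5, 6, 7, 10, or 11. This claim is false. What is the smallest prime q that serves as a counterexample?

q = 47

We need the least prime q for which the claim fails.
For q = 2, 3, 5, 7, …, 37, 41, 43 the conclusion holds.
q = 47: 47 mod 13 = 8 — not in {0, 2, 3, 4, 5, 6, 7, 10, 11}.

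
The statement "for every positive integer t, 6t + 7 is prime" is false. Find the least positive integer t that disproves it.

t = 3

We need the least positive integer t for which 6t + 7 is not prime.
For t = 1, 2 the conclusion holds.
t = 3: 6t + 7 = 25 = 5 × 5, composite.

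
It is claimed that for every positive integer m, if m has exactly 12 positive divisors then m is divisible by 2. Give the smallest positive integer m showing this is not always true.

m = 315

We need the least positive integer m for which m has exactly 12 positive divisors but m is not divisible by 2.
For m = 60, 72, 84, 90, …, 294, 306, 308 the conclusion holds.
m = 315: τ(315) = 12; 315 mod 2 = 1.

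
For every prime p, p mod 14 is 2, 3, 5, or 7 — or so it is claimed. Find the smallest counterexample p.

p = 11

Check each prime p in order until the claim fails.
For p = 2, 3, 5, 7 the conclusion holds.
p = 11: 11 mod 14 = 11 — not in {2, 3, 5, 7}.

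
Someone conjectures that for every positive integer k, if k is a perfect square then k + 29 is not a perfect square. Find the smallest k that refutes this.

k = 196

We need the least positive integer k for which k is a perfect square but k + 29 is a perfect square.
For k = 1, 4, 9, 16, …, 121, 144, 169 the conclusion holds.
k = 196: 196 = 14² and 196 + 29 = 225 = 15².
Hence k = 196 is a counterexample.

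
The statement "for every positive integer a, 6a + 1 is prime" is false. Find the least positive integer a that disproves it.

For a = 1, 2, 3 the conclusion holds.
a = 4: 6a + 1 = 25 = 5 × 5, composite.
So a = 4 is the smallest counterexample.

a = 4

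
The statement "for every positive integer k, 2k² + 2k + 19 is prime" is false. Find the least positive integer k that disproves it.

Check each positive integer k in order until 2k² + 2k + 19 is not prime.
For k = 1, 2, 3, 4, …, 15, 16, 17 the conclusion holds.
k = 18: 2k² + 2k + 19 = 703 = 19 × 37, composite.
So k = 18 is the smallest counterexample.

k = 18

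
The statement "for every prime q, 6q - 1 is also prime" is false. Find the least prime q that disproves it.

q = 11

A counterexample is any prime q such that 6q - 1 is not prime; we check each in order.
For q = 2, 3, 5, 7 the conclusion holds.
q = 11: 6q - 1 = 65 = 5 × 13, not prime.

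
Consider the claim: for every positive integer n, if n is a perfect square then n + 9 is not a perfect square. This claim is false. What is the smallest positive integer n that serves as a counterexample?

n = 16

For n = 1, 4, 9 the conclusion holds.
n = 16: 16 = 4² and 16 + 9 = 25 = 5².
So n = 16 is the smallest counterexample.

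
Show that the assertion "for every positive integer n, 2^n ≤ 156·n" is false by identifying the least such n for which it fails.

n = 11

We need the least positive integer n for which 2^n > 156·n.
For n = 1, 2, 3, 4, 5, 6, 7, 8, 9, 10 the conclusion holds.
n = 11: 2^n = 2048 and 156·n = 1716, so 2048 > 1716.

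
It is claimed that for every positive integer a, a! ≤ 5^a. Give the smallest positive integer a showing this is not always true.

For a = 1, 2, 3, 4, …, 9, 10, 11 the conclusion holds.
a = 12: a! = 479001600 and 5^a = 244140625, so 479001600 > 244140625.

a = 12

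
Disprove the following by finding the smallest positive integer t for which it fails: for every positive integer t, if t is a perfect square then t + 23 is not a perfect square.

t = 121

We need the least positive integer t for which t is a perfect square but t + 23 is a perfect square.
For t = 1, 4, 9, 16, 25, 36, 49, 64, 81, 100 the conclusion holds.
t = 121: 121 = 11² and 121 + 23 = 144 = 12².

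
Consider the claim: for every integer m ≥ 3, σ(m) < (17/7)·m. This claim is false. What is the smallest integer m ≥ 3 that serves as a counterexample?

m = 24

A counterexample is any integer m ≥ 3 such that the claim fails; we check each in order.
For m = 3, 4, 5, 6, …, 21, 22, 23 the conclusion holds.
m = 24: σ(24) = 60; 60 ≥ 408/7.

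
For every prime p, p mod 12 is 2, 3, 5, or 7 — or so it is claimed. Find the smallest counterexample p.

p = 11

We need the least prime p for which the claim fails.
p = 2: 2 mod 12 = 2.
p = 3: 3 mod 12 = 3.
p = 5: 5 mod 12 = 5.
p = 7: 7 mod 12 = 7.
p = 11: 11 mod 12 = 11 — not in {2, 3, 5, 7}.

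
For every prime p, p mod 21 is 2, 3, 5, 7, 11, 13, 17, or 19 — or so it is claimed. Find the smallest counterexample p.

p = 29

We need the least prime p for which the claim fails.
The first 9 eligible values, up to p = 23, all satisfy the conclusion.
p = 29: 29 mod 21 = 8 — not in {2, 3, 5, 7, 11, 13, 17, 19}.
Hence p = 29 is a counterexample.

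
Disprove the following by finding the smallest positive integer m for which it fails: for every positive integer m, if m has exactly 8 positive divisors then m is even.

m = 105

For m = 24, 30, 40, 42, …, 88, 102, 104 the conclusion holds.
m = 105: divisors of 105: 1, 3, 5, 7, 15, 21, 35, 105; 105 is odd.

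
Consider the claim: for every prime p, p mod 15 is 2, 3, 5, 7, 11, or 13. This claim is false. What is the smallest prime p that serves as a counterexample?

p = 19

We need the least prime p for which the claim fails.
p = 2: 2 mod 15 = 2.
p = 3: 3 mod 15 = 3.
p = 5: 5 mod 15 = 5.
p = 7: 7 mod 15 = 7.
p = 11: 11 mod 15 = 11.
p = 13: 13 mod 15 = 13.
p = 17: 17 mod 15 = 2.
p = 19: 19 mod 15 = 4 — not in {2, 3, 5, 7, 11, 13}.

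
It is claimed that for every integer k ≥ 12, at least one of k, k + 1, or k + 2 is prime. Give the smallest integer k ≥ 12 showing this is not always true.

k = 14

A counterexample is any integer k ≥ 12 such that k, k + 1, k + 2 are all composite; we check each in order.
For k = 12, 13 the conclusion holds.
k = 14: 14 = 2 × 7; 15 = 3 × 5; 16 = 2 × 8 — all composite.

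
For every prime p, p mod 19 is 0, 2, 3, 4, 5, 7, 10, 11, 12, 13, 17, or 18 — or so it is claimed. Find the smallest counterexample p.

A counterexample is any prime p such that the claim fails; we check each in order.
The first 14 eligible values, up to p = 43, all satisfy the conclusion.
p = 47: 47 mod 19 = 9 — not in {0, 2, 3, 4, 5, 7, 10, 11, 12, 13, 17, 18}.
Thus p = 47 disproves the claim, and no smaller p works.

p = 47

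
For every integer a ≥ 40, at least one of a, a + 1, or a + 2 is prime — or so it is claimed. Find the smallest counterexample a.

a = 44

We need the least integer a ≥ 40 for which a, a + 1, a + 2 are all composite.
The first 4 eligible values, up to a = 43, all satisfy the conclusion.
a = 44: 44 = 2 × 22; 45 = 3 × 15; 46 = 2 × 23 — all composite.
Thus a = 44 disproves the claim, and no smaller a works.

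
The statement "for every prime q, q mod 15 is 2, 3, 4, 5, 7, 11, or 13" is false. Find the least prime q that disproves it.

For q = 2, 3, 5, 7, 11, 13, 17, 19 the conclusion holds.
q = 23: 23 mod 15 = 8 — not in {2, 3, 4, 5, 7, 11, 13}.
Thus q = 23 disproves the claim, and no smaller q works.

q = 23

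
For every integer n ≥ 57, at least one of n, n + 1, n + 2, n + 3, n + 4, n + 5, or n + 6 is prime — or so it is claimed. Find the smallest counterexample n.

n = 90

For n = 57, 58, 59, 60, …, 87, 88, 89 the conclusion holds.
n = 90: 90 = 2 × 45; 91 = 7 × 13; 92 = 2 × 46; 93 = 3 × 31; 94 = 2 × 47; 95 = 5 × 19; 96 = 2 × 48 — all composite.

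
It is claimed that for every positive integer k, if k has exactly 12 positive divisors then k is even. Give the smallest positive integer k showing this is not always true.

k = 315

For k = 60, 72, 84, 90, …, 294, 306, 308 the conclusion holds.
k = 315: divisors of 315: 12 divisors; 315 is odd.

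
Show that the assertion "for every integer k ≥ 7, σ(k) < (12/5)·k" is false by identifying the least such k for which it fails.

k = 24

For k = 7, 8, 9, 10, …, 21, 22, 23 the conclusion holds.
k = 24: σ(24) = 60; 60 ≥ 288/5.
So k = 24 is the smallest counterexample.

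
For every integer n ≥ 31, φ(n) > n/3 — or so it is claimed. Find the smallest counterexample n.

We need the least integer n ≥ 31 for which the claim fails.
n = 31: φ(31) = 30 and 31/3 = 31/3, so φ(31) > 31/3.
n = 32: φ(32) = 16 and 32/3 = 32/3, so φ(32) > 32/3.
n = 33: φ(33) = 20 and 33/3 = 11, so φ(33) > 33/3.
n = 34: φ(34) = 16 and 34/3 = 34/3, so φ(34) > 34/3.
n = 35: φ(35) = 24 and 35/3 = 35/3, so φ(35) > 35/3.
n = 36: φ(36) = 12 and 36/3 = 12, so φ(36) ≤ 36/3.

n = 36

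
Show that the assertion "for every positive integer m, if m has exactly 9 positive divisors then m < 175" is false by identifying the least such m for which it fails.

m = 196

Check each positive integer m in order until m has exactly 9 positive divisors but the claim fails.
m = 36: τ(36) = 9; 36 < 175.
m = 100: τ(100) = 9; 100 < 175.
m = 196: τ(196) = 9; 196 ≥ 175.
So m = 196 is the smallest counterexample.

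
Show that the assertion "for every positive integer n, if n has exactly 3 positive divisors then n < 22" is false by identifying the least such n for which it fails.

n = 25

A counterexample is any positive integer n such that n has exactly 3 positive divisors but the claim fails; we check each in order.
For n = 4, 9 the conclusion holds.
n = 25: τ(25) = 3; 25 ≥ 22.
Thus n = 25 disproves the claim, and no smaller n works.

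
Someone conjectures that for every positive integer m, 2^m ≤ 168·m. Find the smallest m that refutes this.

A counterexample is any positive integer m such that 2^m > 168·m; we check each in order.
For m = 1, 2, 3, 4, 5, 6, 7, 8, 9, 10 the conclusion holds.
m = 11: 2^m = 2048 and 168·m = 1848, so 2048 > 1848.
So m = 11 is the smallest counterexample.

m = 11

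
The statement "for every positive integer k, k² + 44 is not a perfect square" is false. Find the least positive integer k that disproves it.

A counterexample is any positive integer k such that k² + 44 is a perfect square; we check each in order.
For k = 1, 2, 3, 4, 5, 6, 7, 8, 9 the conclusion holds.
k = 10: 10² + 44 = 144 = 12², a perfect square.
Hence k = 10 is a counterexample.

k = 10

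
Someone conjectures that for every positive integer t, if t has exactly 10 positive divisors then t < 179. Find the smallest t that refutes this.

Check each positive integer t in order until t has exactly 10 positive divisors but the claim fails.
The first 5 eligible values, up to t = 176, all satisfy the conclusion.
t = 208: τ(208) = 10; 208 ≥ 179.
Thus t = 208 disproves the claim, and no smaller t works.

t = 208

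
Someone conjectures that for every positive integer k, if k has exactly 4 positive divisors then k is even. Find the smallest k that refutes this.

For k = 6, 8, 10, 14 the conclusion holds.
k = 15: divisors of 15: 1, 3, 5, 15; 15 is odd.

k = 15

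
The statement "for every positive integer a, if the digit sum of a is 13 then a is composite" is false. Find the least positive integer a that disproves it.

a = 49: digit sum 13; 49 is composite.
a = 58: digit sum 13; 58 is composite.
a = 67: digit sum 13; 67 is prime, not composite.
So a = 67 is the smallest counterexample.

a = 67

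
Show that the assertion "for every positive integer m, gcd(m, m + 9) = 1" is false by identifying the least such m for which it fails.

m = 3

m = 1: gcd(1, 10) = 1.
m = 2: gcd(2, 11) = 1.
m = 3: gcd(3, 12) = 3.
Thus m = 3 disproves the claim, and no smaller m works.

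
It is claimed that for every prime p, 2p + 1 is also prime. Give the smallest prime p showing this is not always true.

For p = 2, 3, 5 the conclusion holds.
p = 7: 2p + 1 = 15 = 3 × 5, not prime.

p = 7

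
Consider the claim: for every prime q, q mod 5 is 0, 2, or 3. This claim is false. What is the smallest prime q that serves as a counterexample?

q = 11

For q = 2, 3, 5, 7 the conclusion holds.
q = 11: 11 mod 5 = 1 — not in {0, 2, 3}.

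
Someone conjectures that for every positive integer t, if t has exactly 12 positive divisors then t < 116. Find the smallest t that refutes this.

The first 6 eligible values, up to t = 108, all satisfy the conclusion.
t = 126: τ(126) = 12; 126 ≥ 116.
So t = 126 is the smallest counterexample.

t = 126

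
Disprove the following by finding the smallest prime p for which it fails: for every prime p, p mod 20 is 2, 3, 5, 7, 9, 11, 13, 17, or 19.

We need the least prime p for which the claim fails.
For p = 2, 3, 5, 7, …, 29, 31, 37 the conclusion holds.
p = 41: 41 mod 20 = 1 — not in {2, 3, 5, 7, 9, 11, 13, 17, 19}.
So p = 41 is the smallest counterexample.

p = 41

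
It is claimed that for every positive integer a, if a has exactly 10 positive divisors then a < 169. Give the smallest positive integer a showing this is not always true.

a = 176

A counterexample is any positive integer a such that a has exactly 10 positive divisors but the claim fails; we check each in order.
For a = 48, 80, 112, 162 the conclusion holds.
a = 176: τ(176) = 10; 176 ≥ 169.
Hence a = 176 is a counterexample.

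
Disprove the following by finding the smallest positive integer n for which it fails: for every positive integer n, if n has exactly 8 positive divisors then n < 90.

A counterexample is any positive integer n such that n has exactly 8 positive divisors but the claim fails; we check each in order.
For n = 24, 30, 40, 42, 54, 56, 66, 70, 78, 88 the conclusion holds.
n = 102: τ(102) = 8; 102 ≥ 90.

n = 102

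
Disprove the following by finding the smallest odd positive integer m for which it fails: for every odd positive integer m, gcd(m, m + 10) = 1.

m = 5

A counterexample is any odd positive integer m such that gcd(m, m + 10) > 1; we check each in order.
For m = 1, 3 the conclusion holds.
m = 5: gcd(5, 15) = 5.
Hence m = 5 is a counterexample.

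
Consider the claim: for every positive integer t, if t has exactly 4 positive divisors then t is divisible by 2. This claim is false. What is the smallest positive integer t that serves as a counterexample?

For t = 6, 8, 10, 14 the conclusion holds.
t = 15: τ(15) = 4; 15 mod 2 = 1.

t = 15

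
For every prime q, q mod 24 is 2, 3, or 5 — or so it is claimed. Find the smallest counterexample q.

We need the least prime q for which the claim fails.
For q = 2, 3, 5 the conclusion holds.
q = 7: 7 mod 24 = 7 — not in {2, 3, 5}.

q = 7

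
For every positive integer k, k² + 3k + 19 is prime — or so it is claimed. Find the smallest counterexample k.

Check each positive integer k in order until k² + 3k + 19 is not prime.
The first 14 eligible values, up to k = 14, all satisfy the conclusion.
k = 15: k² + 3k + 19 = 289 = 17 × 17, composite.

k = 15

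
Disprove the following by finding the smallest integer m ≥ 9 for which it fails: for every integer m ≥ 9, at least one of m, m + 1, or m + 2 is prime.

Check each integer m ≥ 9 in order until m, m + 1, m + 2 are all composite.
The first 5 eligible values, up to m = 13, all satisfy the conclusion.
m = 14: 14 = 2 × 7; 15 = 3 × 5; 16 = 2 × 8 — all composite.

m = 14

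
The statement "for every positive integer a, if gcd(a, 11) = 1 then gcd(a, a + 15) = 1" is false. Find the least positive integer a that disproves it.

Check each positive integer a in order until gcd(a, 11) = 1 but gcd(a, a + 15) > 1.
For a = 1, 2 the conclusion holds.
a = 3: gcd(3, 18) = 3.

a = 3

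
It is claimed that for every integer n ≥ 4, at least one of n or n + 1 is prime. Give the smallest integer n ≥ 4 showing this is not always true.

n = 8

A counterexample is any integer n ≥ 4 such that n, n + 1 are both composite; we check each in order.
For n = 4, 5, 6, 7 the conclusion holds.
n = 8: 8 = 2 × 4; 9 = 3 × 3 — both composite.
So n = 8 is the smallest counterexample.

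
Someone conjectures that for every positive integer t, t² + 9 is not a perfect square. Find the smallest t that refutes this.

For t = 1, 2, 3 the conclusion holds.
t = 4: 4² + 9 = 25 = 5², a perfect square.

t = 4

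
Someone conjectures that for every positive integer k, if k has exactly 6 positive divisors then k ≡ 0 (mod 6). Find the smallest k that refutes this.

k = 20

We need the least positive integer k for which k has exactly 6 positive divisors but the claim fails.
For k = 12, 18 the conclusion holds.
k = 20: τ(20) = 6; 20 ≡ 2 (mod 6).
Thus k = 20 disproves the claim, and no smaller k works.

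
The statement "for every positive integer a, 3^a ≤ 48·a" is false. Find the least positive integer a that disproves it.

A counterexample is any positive integer a such that 3^a > 48·a; we check each in order.
a = 1: 3^a = 3 and 48·a = 48, so 3 ≤ 48.
a = 2: 3^a = 9 and 48·a = 96, so 9 ≤ 96.
a = 3: 3^a = 27 and 48·a = 144, so 27 ≤ 144.
a = 4: 3^a = 81 and 48·a = 192, so 81 ≤ 192.
a = 5: 3^a = 243 and 48·a = 240, so 243 > 240.

a = 5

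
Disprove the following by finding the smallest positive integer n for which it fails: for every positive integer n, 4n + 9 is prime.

Check each positive integer n in order until 4n + 9 is not prime.
For n = 1, 2 the conclusion holds.
n = 3: 4n + 9 = 21 = 3 × 7, composite.
Thus n = 3 disproves the claim, and no smaller n works.

n = 3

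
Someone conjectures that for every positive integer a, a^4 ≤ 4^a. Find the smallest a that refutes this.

a = 3

We need the least positive integer a for which a^4 > 4^a.
a = 1: a^4 = 1 and 4^a = 4, so 1 ≤ 4.
a = 2: a^4 = 16 and 4^a = 16, so 16 ≤ 16.
a = 3: a^4 = 81 and 4^a = 64, so 81 > 64.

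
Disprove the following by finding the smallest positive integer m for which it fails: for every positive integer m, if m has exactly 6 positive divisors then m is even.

For m = 12, 18, 20, 28, 32, 44 the conclusion holds.
m = 45: divisors of 45: 1, 3, 5, 9, 15, 45; 45 is odd.

m = 45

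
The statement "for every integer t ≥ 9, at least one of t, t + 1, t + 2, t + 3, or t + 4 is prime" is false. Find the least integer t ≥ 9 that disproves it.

Check each integer t ≥ 9 in order until t, t + 1, t + 2, t + 3, t + 4 are all composite.
The first 15 eligible values, up to t = 23, all satisfy the conclusion.
t = 24: 24 = 2 × 12; 25 = 5 × 5; 26 = 2 × 13; 27 = 3 × 9; 28 = 2 × 14 — all composite.
So t = 24 is the smallest counterexample.

t = 24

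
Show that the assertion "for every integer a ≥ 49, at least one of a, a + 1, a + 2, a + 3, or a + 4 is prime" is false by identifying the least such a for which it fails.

a = 54

A counterexample is any integer a ≥ 49 such that a, a + 1, a + 2, a + 3, a + 4 are all composite; we check each in order.
a = 49: 53 is prime.
a = 50: 53 is prime.
a = 51: 53 is prime.
a = 52: 53 is prime.
a = 53: 53 is prime.
a = 54: 54 = 2 × 27; 55 = 5 × 11; 56 = 2 × 28; 57 = 3 × 19; 58 = 2 × 29 — all composite.
Thus a = 54 disproves the claim, and no smaller a works.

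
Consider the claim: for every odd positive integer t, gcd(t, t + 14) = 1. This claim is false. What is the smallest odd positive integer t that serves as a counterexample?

t = 7

t = 1: gcd(1, 15) = 1.
t = 3: gcd(3, 17) = 1.
t = 5: gcd(5, 19) = 1.
t = 7: gcd(7, 21) = 7.
Thus t = 7 disproves the claim, and no smaller t works.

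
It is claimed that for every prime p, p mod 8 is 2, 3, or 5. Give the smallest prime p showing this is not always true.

p = 7

For p = 2, 3, 5 the conclusion holds.
p = 7: 7 mod 8 = 7 — not in {2, 3, 5}.
So p = 7 is the smallest counterexample.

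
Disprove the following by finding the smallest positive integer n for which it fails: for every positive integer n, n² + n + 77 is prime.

n = 6

The first 5 eligible values, up to n = 5, all satisfy the conclusion.
n = 6: n² + n + 77 = 119 = 7 × 17, composite.
So n = 6 is the smallest counterexample.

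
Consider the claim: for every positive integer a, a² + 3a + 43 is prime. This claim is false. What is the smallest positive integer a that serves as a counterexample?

a = 39

We need the least positive integer a for which a² + 3a + 43 is not prime.
For a = 1, 2, 3, 4, …, 36, 37, 38 the conclusion holds.
a = 39: a² + 3a + 43 = 1681 = 41 × 41, composite.
Thus a = 39 disproves the claim, and no smaller a works.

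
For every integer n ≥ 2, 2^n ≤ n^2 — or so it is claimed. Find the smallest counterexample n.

n = 5

A counterexample is any integer n ≥ 2 such that 2^n > n^2; we check each in order.
n = 2: 2^n = 4 and n^2 = 4, so 4 ≤ 4.
n = 3: 2^n = 8 and n^2 = 9, so 8 ≤ 9.
n = 4: 2^n = 16 and n^2 = 16, so 16 ≤ 16.
n = 5: 2^n = 32 and n^2 = 25, so 32 > 25.
So n = 5 is the smallest counterexample.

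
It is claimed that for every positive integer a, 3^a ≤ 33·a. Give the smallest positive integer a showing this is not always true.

a = 5

Check each positive integer a in order until 3^a > 33·a.
For a = 1, 2, 3, 4 the conclusion holds.
a = 5: 3^a = 243 and 33·a = 165, so 243 > 165.
Hence a = 5 is a counterexample.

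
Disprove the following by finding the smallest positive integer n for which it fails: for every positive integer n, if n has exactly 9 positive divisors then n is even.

n = 225

n = 36: divisors of 36: 9 divisors; 36 is even.
n = 100: divisors of 100: 9 divisors; 100 is even.
n = 196: divisors of 196: 9 divisors; 196 is even.
n = 225: divisors of 225: 9 divisors; 225 is odd.
So n = 225 is the smallest counterexample.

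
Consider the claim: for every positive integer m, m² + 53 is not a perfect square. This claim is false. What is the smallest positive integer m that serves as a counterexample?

Check each positive integer m in order until m² + 53 is a perfect square.
The first 25 eligible values, up to m = 25, all satisfy the conclusion.
m = 26: 26² + 53 = 729 = 27², a perfect square.

m = 26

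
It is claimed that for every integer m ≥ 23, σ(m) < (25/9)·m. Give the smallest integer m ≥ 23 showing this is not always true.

m = 60

For m = 23, 24, 25, 26, …, 57, 58, 59 the conclusion holds.
m = 60: σ(60) = 168; 168 ≥ 500/3.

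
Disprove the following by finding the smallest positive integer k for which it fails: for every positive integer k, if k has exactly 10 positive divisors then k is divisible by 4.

We need the least positive integer k for which k has exactly 10 positive divisors but k is not divisible by 4.
k = 48: τ(48) = 10; 48 mod 4 = 0.
k = 80: τ(80) = 10; 80 mod 4 = 0.
k = 112: τ(112) = 10; 112 mod 4 = 0.
k = 162: τ(162) = 10; 162 mod 4 = 2.

k = 162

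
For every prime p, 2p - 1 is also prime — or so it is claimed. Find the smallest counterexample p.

Check each prime p in order until 2p - 1 is not prime.
For p = 2, 3 the conclusion holds.
p = 5: 2p - 1 = 9 = 3 × 3, not prime.
Thus p = 5 disproves the claim, and no smaller p works.

p = 5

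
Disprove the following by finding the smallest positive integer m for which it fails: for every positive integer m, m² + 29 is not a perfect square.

m = 14

A counterexample is any positive integer m such that m² + 29 is a perfect square; we check each in order.
For m = 1, 2, 3, 4, …, 11, 12, 13 the conclusion holds.
m = 14: 14² + 29 = 225 = 15², a perfect square.
Hence m = 14 is a counterexample.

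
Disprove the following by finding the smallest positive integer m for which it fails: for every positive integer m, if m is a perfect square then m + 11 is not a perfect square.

Check each positive integer m in order until m is a perfect square but m + 11 is a perfect square.
m = 1: 1 + 11 = 12, not a perfect square.
m = 4: 4 + 11 = 15, not a perfect square.
m = 9: 9 + 11 = 20, not a perfect square.
m = 16: 16 + 11 = 27, not a perfect square.
m = 25: 25 = 5² and 25 + 11 = 36 = 6².
Hence m = 25 is a counterexample.

m = 25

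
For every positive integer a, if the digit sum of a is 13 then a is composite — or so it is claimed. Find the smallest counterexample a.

a = 49: digit sum 13; 49 is composite.
a = 58: digit sum 13; 58 is composite.
a = 67: digit sum 13; 67 is prime, not composite.

a = 67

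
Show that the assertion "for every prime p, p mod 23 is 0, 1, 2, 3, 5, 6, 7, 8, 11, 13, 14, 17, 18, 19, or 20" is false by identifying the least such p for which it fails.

p = 61

Check each prime p in order until the claim fails.
For p = 2, 3, 5, 7, …, 47, 53, 59 the conclusion holds.
p = 61: 61 mod 23 = 15 — not in {0, 1, 2, 3, 5, 6, 7, 8, 11, 13, 14, 17, 18, 19, 20}.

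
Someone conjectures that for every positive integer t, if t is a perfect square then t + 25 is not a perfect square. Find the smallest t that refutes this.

t = 144

For t = 1, 4, 9, 16, …, 81, 100, 121 the conclusion holds.
t = 144: 144 = 12² and 144 + 25 = 169 = 13².
So t = 144 is the smallest counterexample.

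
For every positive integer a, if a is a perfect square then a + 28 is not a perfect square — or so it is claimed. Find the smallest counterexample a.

a = 1: 1 + 28 = 29, not a perfect square.
a = 4: 4 + 28 = 32, not a perfect square.
a = 9: 9 + 28 = 37, not a perfect square.
a = 16: 16 + 28 = 44, not a perfect square.
a = 25: 25 + 28 = 53, not a perfect square.
a = 36: 36 = 6² and 36 + 28 = 64 = 8².

a = 36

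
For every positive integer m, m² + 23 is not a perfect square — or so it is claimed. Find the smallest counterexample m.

m = 11

A counterexample is any positive integer m such that m² + 23 is a perfect square; we check each in order.
For m = 1, 2, 3, 4, 5, 6, 7, 8, 9, 10 the conclusion holds.
m = 11: 11² + 23 = 144 = 12², a perfect square.
Thus m = 11 disproves the claim, and no smaller m works.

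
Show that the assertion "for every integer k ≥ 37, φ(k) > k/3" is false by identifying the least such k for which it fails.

k = 42

The first 5 eligible values, up to k = 41, all satisfy the conclusion.
k = 42: φ(42) = 12 and 42/3 = 14, so φ(42) ≤ 42/3.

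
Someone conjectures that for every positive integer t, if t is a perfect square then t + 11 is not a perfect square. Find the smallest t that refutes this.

t = 1: 1 + 11 = 12, not a perfect square.
t = 4: 4 + 11 = 15, not a perfect square.
t = 9: 9 + 11 = 20, not a perfect square.
t = 16: 16 + 11 = 27, not a perfect square.
t = 25: 25 = 5² and 25 + 11 = 36 = 6².

t = 25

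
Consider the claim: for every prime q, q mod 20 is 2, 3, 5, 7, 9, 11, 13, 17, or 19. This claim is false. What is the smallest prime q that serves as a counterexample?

q = 41

Check each prime q in order until the claim fails.
For q = 2, 3, 5, 7, …, 29, 31, 37 the conclusion holds.
q = 41: 41 mod 20 = 1 — not in {2, 3, 5, 7, 9, 11, 13, 17, 19}.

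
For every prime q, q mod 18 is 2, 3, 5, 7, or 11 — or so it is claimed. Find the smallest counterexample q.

q = 13

We need the least prime q for which the claim fails.
q = 2: 2 mod 18 = 2.
q = 3: 3 mod 18 = 3.
q = 5: 5 mod 18 = 5.
q = 7: 7 mod 18 = 7.
q = 11: 11 mod 18 = 11.
q = 13: 13 mod 18 = 13 — not in {2, 3, 5, 7, 11}.
So q = 13 is the smallest counterexample.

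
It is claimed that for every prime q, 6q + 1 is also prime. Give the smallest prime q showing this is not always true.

q = 19

The first 7 eligible values, up to q = 17, all satisfy the conclusion.
q = 19: 6q + 1 = 115 = 5 × 23, not prime.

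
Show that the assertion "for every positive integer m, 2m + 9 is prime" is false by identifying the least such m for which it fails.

m = 3

We need the least positive integer m for which 2m + 9 is not prime.
m = 1: 2m + 9 = 11, prime.
m = 2: 2m + 9 = 13, prime.
m = 3: 2m + 9 = 15 = 3 × 5, composite.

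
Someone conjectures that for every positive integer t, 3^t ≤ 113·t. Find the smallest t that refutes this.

t = 6

We need the least positive integer t for which 3^t > 113·t.
For t = 1, 2, 3, 4, 5 the conclusion holds.
t = 6: 3^t = 729 and 113·t = 678, so 729 > 678.
Thus t = 6 disproves the claim, and no smaller t works.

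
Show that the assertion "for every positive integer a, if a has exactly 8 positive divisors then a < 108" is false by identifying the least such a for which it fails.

a = 110

The first 13 eligible values, up to a = 105, all satisfy the conclusion.
a = 110: τ(110) = 8; 110 ≥ 108.
So a = 110 is the smallest counterexample.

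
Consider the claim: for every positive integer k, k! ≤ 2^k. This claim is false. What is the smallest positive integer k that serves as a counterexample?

k = 1: k! = 1 and 2^k = 2, so 1 ≤ 2.
k = 2: k! = 2 and 2^k = 4, so 2 ≤ 4.
k = 3: k! = 6 and 2^k = 8, so 6 ≤ 8.
k = 4: k! = 24 and 2^k = 16, so 24 > 16.

k = 4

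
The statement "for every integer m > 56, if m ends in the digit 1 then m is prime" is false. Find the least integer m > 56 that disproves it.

A counterexample is any integer m > 56 such that m ends in the digit 1 but m is not prime; we check each in order.
For m = 61, 71 the conclusion holds.
m = 81: 81 ends in 1; 81 = 3 × 27, composite.

m = 81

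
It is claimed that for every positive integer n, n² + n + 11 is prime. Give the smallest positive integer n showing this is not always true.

We need the least positive integer n for which n² + n + 11 is not prime.
For n = 1, 2, 3, 4, 5, 6, 7, 8, 9 the conclusion holds.
n = 10: n² + n + 11 = 121 = 11 × 11, composite.
Thus n = 10 disproves the claim, and no smaller n works.

n = 10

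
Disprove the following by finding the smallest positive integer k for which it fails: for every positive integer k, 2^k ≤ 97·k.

Check each positive integer k in order until 2^k > 97·k.
The first 9 eligible values, up to k = 9, all satisfy the conclusion.
k = 10: 2^k = 1024 and 97·k = 970, so 1024 > 970.
Hence k = 10 is a counterexample.

k = 10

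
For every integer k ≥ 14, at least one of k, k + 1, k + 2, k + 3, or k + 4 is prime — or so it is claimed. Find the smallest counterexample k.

A counterexample is any integer k ≥ 14 such that k, k + 1, k + 2, k + 3, k + 4 are all composite; we check each in order.
For k = 14, 15, 16, 17, 18, 19, 20, 21, 22, 23 the conclusion holds.
k = 24: 24 = 2 × 12; 25 = 5 × 5; 26 = 2 × 13; 27 = 3 × 9; 28 = 2 × 14 — all composite.
Thus k = 24 disproves the claim, and no smaller k works.

k = 24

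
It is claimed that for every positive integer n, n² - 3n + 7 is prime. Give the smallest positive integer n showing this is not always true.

n = 6

Check each positive integer n in order until n² - 3n + 7 is not prime.
n = 1: n² - 3n + 7 = 5, prime.
n = 2: n² - 3n + 7 = 5, prime.
n = 3: n² - 3n + 7 = 7, prime.
n = 4: n² - 3n + 7 = 11, prime.
n = 5: n² - 3n + 7 = 17, prime.
n = 6: n² - 3n + 7 = 25 = 5 × 5, composite.
Thus n = 6 disproves the claim, and no smaller n works.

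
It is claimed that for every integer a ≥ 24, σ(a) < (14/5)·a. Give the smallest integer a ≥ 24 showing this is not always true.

Check each integer a ≥ 24 in order until the claim fails.
The first 36 eligible values, up to a = 59, all satisfy the conclusion.
a = 60: σ(60) = 168; 168 ≥ 168.
Thus a = 60 disproves the claim, and no smaller a works.

a = 60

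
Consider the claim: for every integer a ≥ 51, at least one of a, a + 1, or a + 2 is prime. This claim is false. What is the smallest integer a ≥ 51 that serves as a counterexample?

A counterexample is any integer a ≥ 51 such that a, a + 1, a + 2 are all composite; we check each in order.
a = 51: 53 is prime.
a = 52: 53 is prime.
a = 53: 53 is prime.
a = 54: 54 = 2 × 27; 55 = 5 × 11; 56 = 2 × 28 — all composite.

a = 54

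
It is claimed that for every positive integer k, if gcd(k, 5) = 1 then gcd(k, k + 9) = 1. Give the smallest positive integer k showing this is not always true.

k = 3

k = 1: gcd(1, 10) = 1.
k = 2: gcd(2, 11) = 1.
k = 3: gcd(3, 12) = 3.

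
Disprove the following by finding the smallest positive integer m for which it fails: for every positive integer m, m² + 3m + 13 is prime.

m = 9

For m = 1, 2, 3, 4, 5, 6, 7, 8 the conclusion holds.
m = 9: m² + 3m + 13 = 121 = 11 × 11, composite.
So m = 9 is the smallest counterexample.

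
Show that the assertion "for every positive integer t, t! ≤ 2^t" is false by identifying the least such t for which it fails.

Check each positive integer t in order until t! > 2^t.
t = 1: t! = 1 and 2^t = 2, so 1 ≤ 2.
t = 2: t! = 2 and 2^t = 4, so 2 ≤ 4.
t = 3: t! = 6 and 2^t = 8, so 6 ≤ 8.
t = 4: t! = 24 and 2^t = 16, so 24 > 16.
Hence t = 4 is a counterexample.

t = 4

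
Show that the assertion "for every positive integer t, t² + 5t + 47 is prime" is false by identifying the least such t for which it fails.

We need the least positive integer t for which t² + 5t + 47 is not prime.
For t = 1, 2, 3, 4, …, 35, 36, 37 the conclusion holds.
t = 38: t² + 5t + 47 = 1681 = 41 × 41, composite.
Hence t = 38 is a counterexample.

t = 38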